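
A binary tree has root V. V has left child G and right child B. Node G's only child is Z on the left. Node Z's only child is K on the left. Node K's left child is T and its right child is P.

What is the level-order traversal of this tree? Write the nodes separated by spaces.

Level-order visits nodes level by level from the root, left to right within each level.
Level 0: V
Level 1: G, B
Level 2: Z
Level 3: K
Level 4: T, P

V G B Z K T P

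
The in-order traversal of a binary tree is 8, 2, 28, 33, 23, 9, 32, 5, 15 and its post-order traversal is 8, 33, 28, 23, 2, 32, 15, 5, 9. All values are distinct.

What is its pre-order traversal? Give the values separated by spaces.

The last element of post-order is the root; it splits in-order into left and right subtrees.
Root 9: left subtree has 5 nodes {8, 2, 28, 33, 23}, right has 3 {32, 5, 15}.
  Root 2: left subtree has 1 node {8}, right has 3 {28, 33, 23}.
    Root 23: left subtree has 2 nodes {28, 33}, right has 0 { }.
      Root 28: left subtree has 0 nodes { }, right has 1 {33}.
  Root 5: left subtree has 1 node {32}, right has 1 {15}.

9 2 8 23 28 33 5 32 15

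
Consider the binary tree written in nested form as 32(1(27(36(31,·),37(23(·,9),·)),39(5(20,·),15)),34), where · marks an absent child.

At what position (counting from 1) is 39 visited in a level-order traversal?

Level-order visits nodes level by level from the root, left to right within each level.
Level 0: 32
Level 1: 1, 34
Level 2: 27, 39
Level 3: 36, 37, 5, 15
Level 4: 31, 23, 20
Level 5: 9
Full level-order sequence: 32, 1, 34, 27, 39, 36, 37, 5, 15, 31, 23, 20, 9.

5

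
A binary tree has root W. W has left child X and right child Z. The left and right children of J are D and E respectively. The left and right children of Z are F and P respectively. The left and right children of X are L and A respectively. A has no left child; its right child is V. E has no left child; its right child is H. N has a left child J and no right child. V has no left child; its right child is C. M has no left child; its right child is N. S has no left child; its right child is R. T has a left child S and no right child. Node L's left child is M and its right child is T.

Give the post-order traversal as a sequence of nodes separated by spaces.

Post-order visits the left subtree, then the right subtree, then the node.
At W: go left to X.
  At X: go left to L.
    At L: go left to M.
      At M: no left child.
      At M: go right to N.
        At N: go left to J.
          At J: go left to D.
            D is a leaf — visit D.
          At J: go right to E.
            At E: no left child.
            At E: go right to H.
              H is a leaf — visit H.
            Visit E.
          Visit J.
        At N: no right child.
        Visit N.
      Visit M.
    At L: go right to T.
      At T: go left to S.
        At S: no left child.
        At S: go right to R.
          R is a leaf — visit R.
        Visit S.
      At T: no right child.
      Visit T.
    Visit L.
  At X: go right to A.
    At A: no left child.
    At A: go right to V.
      At V: no left child.
      At V: go right to C.
        C is a leaf — visit C.
      Visit V.
    Visit A.
  Visit X.
At W: go right to Z.
  At Z: go left to F.
    F is a leaf — visit F.
  At Z: go right to P.
    P is a leaf — visit P.
  Visit Z.
Visit W.

D H E J N M R S T L C V A X F P Z W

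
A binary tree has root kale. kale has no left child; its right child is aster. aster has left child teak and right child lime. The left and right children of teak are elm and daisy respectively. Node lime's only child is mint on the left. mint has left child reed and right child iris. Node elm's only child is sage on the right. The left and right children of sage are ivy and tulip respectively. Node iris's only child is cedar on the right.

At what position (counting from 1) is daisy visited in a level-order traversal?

6

Level-order visits nodes level by level from the root, left to right within each level.
Level 0: kale
Level 1: aster
Level 2: teak, lime
Level 3: elm, daisy, mint
Level 4: sage, reed, iris
Level 5: ivy, tulip, cedar
Full level-order sequence: kale, aster, teak, lime, elm, daisy, mint, sage, reed, iris, ivy, tulip, cedar.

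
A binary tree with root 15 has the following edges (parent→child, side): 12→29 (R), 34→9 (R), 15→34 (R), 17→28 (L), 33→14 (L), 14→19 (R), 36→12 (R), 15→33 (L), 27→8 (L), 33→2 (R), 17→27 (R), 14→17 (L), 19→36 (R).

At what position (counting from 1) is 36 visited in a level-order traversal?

Level-order visits nodes level by level from the root, left to right within each level.
Level 0: 15
Level 1: 33, 34
Level 2: 14, 2, 9
Level 3: 17, 19
Level 4: 28, 27, 36
Level 5: 8, 12
Level 6: 29
Full level-order sequence: 15, 33, 34, 14, 2, 9, 17, 19, 28, 27, 36, 8, 12, 29.

11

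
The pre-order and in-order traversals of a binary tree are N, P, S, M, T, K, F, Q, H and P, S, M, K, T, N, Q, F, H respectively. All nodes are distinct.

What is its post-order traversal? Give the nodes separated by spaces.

The first element of pre-order is the root; it splits in-order into left and right subtrees.
Root N: left subtree has 5 nodes {P, S, M, K, T}, right has 3 {Q, F, H}.
  Root P: left subtree has 0 nodes { }, right has 4 {S, M, K, T}.
    Root S: left subtree has 0 nodes { }, right has 3 {M, K, T}.
      Root M: left subtree has 0 nodes { }, right has 2 {K, T}.
        Root T: left subtree has 1 node {K}, right has 0 { }.
  Root F: left subtree has 1 node {Q}, right has 1 {H}.

K T M S P Q H F N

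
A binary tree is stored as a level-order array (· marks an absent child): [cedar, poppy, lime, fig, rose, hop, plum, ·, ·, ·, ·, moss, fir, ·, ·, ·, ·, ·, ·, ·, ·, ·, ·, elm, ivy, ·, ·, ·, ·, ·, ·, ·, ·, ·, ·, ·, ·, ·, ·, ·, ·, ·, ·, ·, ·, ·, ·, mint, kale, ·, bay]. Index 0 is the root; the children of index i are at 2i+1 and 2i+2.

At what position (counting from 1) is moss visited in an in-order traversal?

8

In-order visits the left subtree, then the node, then the right subtree.
At cedar: go left to poppy.
  At poppy: go left to fig.
    fig is a leaf — visit fig.
  Visit poppy.
  At poppy: go right to rose.
    rose is a leaf — visit rose.
Visit cedar.
At cedar: go right to lime.
  At lime: go left to hop.
    At hop: go left to moss.
      At moss: go left to elm.
        At elm: go left to mint.
          mint is a leaf — visit mint.
        Visit elm.
        At elm: go right to kale.
          kale is a leaf — visit kale.
      Visit moss.
      At moss: go right to ivy.
        At ivy: no left child.
        Visit ivy.
        At ivy: go right to bay.
          bay is a leaf — visit bay.
    Visit hop.
    At hop: go right to fir.
      fir is a leaf — visit fir.
  Visit lime.
  At lime: go right to plum.
    plum is a leaf — visit plum.
Full in-order sequence: fig, poppy, rose, cedar, mint, elm, kale, moss, ivy, bay, hop, fir, lime, plum.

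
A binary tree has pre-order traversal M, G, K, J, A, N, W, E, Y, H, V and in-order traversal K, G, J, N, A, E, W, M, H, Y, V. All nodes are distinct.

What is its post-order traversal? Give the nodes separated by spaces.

The first element of pre-order is the root; it splits in-order into left and right subtrees.
Root M: left subtree has 7 nodes {K, G, J, N, A, E, W}, right has 3 {H, Y, V}.
  Root G: left subtree has 1 node {K}, right has 5 {J, N, A, E, W}.
    Root J: left subtree has 0 nodes { }, right has 4 {N, A, E, W}.
      Root A: left subtree has 1 node {N}, right has 2 {E, W}.
        Root W: left subtree has 1 node {E}, right has 0 { }.
  Root Y: left subtree has 1 node {H}, right has 1 {V}.

K N E W A J G H V Y M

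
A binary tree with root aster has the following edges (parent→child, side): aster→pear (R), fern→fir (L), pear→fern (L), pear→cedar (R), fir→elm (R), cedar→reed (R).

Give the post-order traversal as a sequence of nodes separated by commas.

elm, fir, fern, reed, cedar, pear, aster

Post-order visits the left subtree, then the right subtree, then the node.
At aster: no left child.
At aster: go right to pear.
  At pear: go left to fern.
    At fern: go left to fir.
      At fir: no left child.
      At fir: go right to elm.
        elm is a leaf — visit elm.
      Visit fir.
    At fern: no right child.
    Visit fern.
  At pear: go right to cedar.
    At cedar: no left child.
    At cedar: go right to reed.
      reed is a leaf — visit reed.
    Visit cedar.
  Visit pear.
Visit aster.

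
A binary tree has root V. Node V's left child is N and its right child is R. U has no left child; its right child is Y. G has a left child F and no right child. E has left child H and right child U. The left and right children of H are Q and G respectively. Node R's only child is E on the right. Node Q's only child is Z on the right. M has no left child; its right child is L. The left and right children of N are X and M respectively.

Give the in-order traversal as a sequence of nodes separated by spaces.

In-order visits the left subtree, then the node, then the right subtree.
At V: go left to N.
  At N: go left to X.
    X is a leaf — visit X.
  Visit N.
  At N: go right to M.
    At M: no left child.
    Visit M.
    At M: go right to L.
      L is a leaf — visit L.
Visit V.
At V: go right to R.
  At R: no left child.
  Visit R.
  At R: go right to E.
    At E: go left to H.
      At H: go left to Q.
        At Q: no left child.
        Visit Q.
        At Q: go right to Z.
          Z is a leaf — visit Z.
      Visit H.
      At H: go right to G.
        At G: go left to F.
          F is a leaf — visit F.
        Visit G.
        At G: no right child.
    Visit E.
    At E: go right to U.
      At U: no left child.
      Visit U.
      At U: go right to Y.
        Y is a leaf — visit Y.

X N M L V R Q Z H F G E U Y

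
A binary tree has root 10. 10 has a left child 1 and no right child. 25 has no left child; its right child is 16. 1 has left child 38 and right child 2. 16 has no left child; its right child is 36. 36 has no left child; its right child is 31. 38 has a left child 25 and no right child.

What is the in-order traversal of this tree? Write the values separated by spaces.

25 16 36 31 38 1 2 10

In-order visits the left subtree, then the node, then the right subtree.
At 10: go left to 1.
  At 1: go left to 38.
    At 38: go left to 25.
      At 25: no left child.
      Visit 25.
      At 25: go right to 16.
        At 16: no left child.
        Visit 16.
        At 16: go right to 36.
          At 36: no left child.
          Visit 36.
          At 36: go right to 31.
            31 is a leaf — visit 31.
    Visit 38.
    At 38: no right child.
  Visit 1.
  At 1: go right to 2.
    2 is a leaf — visit 2.
Visit 10.
At 10: no right child.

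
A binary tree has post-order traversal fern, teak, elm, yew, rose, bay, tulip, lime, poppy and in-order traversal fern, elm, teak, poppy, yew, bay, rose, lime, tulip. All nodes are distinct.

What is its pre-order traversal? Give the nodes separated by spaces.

poppy elm fern teak lime bay yew rose tulip

The last element of post-order is the root; it splits in-order into left and right subtrees.
Root poppy: left subtree has 3 nodes {fern, elm, teak}, right has 5 {yew, bay, rose, lime, tulip}.
  Root elm: left subtree has 1 node {fern}, right has 1 {teak}.
  Root lime: left subtree has 3 nodes {yew, bay, rose}, right has 1 {tulip}.
    Root bay: left subtree has 1 node {yew}, right has 1 {rose}.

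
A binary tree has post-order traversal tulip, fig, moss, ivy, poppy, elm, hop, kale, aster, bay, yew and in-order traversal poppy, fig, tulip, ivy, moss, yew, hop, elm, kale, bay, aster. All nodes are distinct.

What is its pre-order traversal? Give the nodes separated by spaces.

yew poppy ivy fig tulip moss bay kale hop elm aster

The last element of post-order is the root; it splits in-order into left and right subtrees.
Root yew: left subtree has 5 nodes {poppy, fig, tulip, ivy, moss}, right has 5 {hop, elm, kale, bay, aster}.
  Root poppy: left subtree has 0 nodes { }, right has 4 {fig, tulip, ivy, moss}.
    Root ivy: left subtree has 2 nodes {fig, tulip}, right has 1 {moss}.
      Root fig: left subtree has 0 nodes { }, right has 1 {tulip}.
  Root bay: left subtree has 3 nodes {hop, elm, kale}, right has 1 {aster}.
    Root kale: left subtree has 2 nodes {hop, elm}, right has 0 { }.
      Root hop: left subtree has 0 nodes { }, right has 1 {elm}.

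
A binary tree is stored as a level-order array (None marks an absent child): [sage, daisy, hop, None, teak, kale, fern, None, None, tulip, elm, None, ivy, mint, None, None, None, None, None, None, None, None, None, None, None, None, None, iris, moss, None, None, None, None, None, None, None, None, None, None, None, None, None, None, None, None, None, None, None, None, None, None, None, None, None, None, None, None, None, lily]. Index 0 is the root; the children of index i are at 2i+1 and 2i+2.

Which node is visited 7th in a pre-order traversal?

Pre-order visits the node, then its left subtree, then its right subtree.
Visit sage.
At sage: go left to daisy.
  Visit daisy.
  At daisy: no left child.
  At daisy: go right to teak.
    Visit teak.
    At teak: go left to tulip.
      tulip is a leaf — visit tulip.
    At teak: go right to elm.
      elm is a leaf — visit elm.
At sage: go right to hop.
  Visit hop.
  At hop: go left to kale.
    Visit kale.
    At kale: no left child.
    At kale: go right to ivy.
      ivy is a leaf — visit ivy.
  At hop: go right to fern.
    Visit fern.
    At fern: go left to mint.
      Visit mint.
      At mint: go left to iris.
        iris is a leaf — visit iris.
      At mint: go right to moss.
        Visit moss.
        At moss: no left child.
        At moss: go right to lily.
          lily is a leaf — visit lily.
    At fern: no right child.
Full pre-order sequence: sage, daisy, teak, tulip, elm, hop, kale, ivy, fern, mint, iris, moss, lily.

kale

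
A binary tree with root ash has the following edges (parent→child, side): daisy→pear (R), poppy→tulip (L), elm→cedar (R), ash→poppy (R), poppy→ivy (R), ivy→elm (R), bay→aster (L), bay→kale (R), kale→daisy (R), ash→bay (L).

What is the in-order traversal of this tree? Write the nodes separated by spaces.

In-order visits the left subtree, then the node, then the right subtree.
At ash: go left to bay.
  At bay: go left to aster.
    aster is a leaf — visit aster.
  Visit bay.
  At bay: go right to kale.
    At kale: no left child.
    Visit kale.
    At kale: go right to daisy.
      At daisy: no left child.
      Visit daisy.
      At daisy: go right to pear.
        pear is a leaf — visit pear.
Visit ash.
At ash: go right to poppy.
  At poppy: go left to tulip.
    tulip is a leaf — visit tulip.
  Visit poppy.
  At poppy: go right to ivy.
    At ivy: no left child.
    Visit ivy.
    At ivy: go right to elm.
      At elm: no left child.
      Visit elm.
      At elm: go right to cedar.
        cedar is a leaf — visit cedar.

aster bay kale daisy pear ash tulip poppy ivy elm cedar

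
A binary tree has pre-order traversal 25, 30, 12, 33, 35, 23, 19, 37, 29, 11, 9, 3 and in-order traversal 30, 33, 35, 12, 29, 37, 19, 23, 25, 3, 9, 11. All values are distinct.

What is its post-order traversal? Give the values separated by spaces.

35 33 29 37 19 23 12 30 3 9 11 25

The first element of pre-order is the root; it splits in-order into left and right subtrees.
Root 25: left subtree has 8 nodes {30, 33, 35, 12, 29, 37, 19, 23}, right has 3 {3, 9, 11}.
  Root 30: left subtree has 0 nodes { }, right has 7 {33, 35, 12, 29, 37, 19, 23}.
    Root 12: left subtree has 2 nodes {33, 35}, right has 4 {29, 37, 19, 23}.
      Root 33: left subtree has 0 nodes { }, right has 1 {35}.
      Root 23: left subtree has 3 nodes {29, 37, 19}, right has 0 { }.
        Root 19: left subtree has 2 nodes {29, 37}, right has 0 { }.
          Root 37: left subtree has 1 node {29}, right has 0 { }.
  Root 11: left subtree has 2 nodes {3, 9}, right has 0 { }.
    Root 9: left subtree has 1 node {3}, right has 0 { }.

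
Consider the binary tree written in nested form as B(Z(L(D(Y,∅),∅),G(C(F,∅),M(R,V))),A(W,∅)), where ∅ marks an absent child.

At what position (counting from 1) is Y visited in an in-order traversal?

In-order visits the left subtree, then the node, then the right subtree.
At B: go left to Z.
  At Z: go left to L.
    At L: go left to D.
      At D: go left to Y.
        Y is a leaf — visit Y.
      Visit D.
      At D: no right child.
    Visit L.
    At L: no right child.
  Visit Z.
  At Z: go right to G.
    At G: go left to C.
      At C: go left to F.
        F is a leaf — visit F.
      Visit C.
      At C: no right child.
    Visit G.
    At G: go right to M.
      At M: go left to R.
        R is a leaf — visit R.
      Visit M.
      At M: go right to V.
        V is a leaf — visit V.
Visit B.
At B: go right to A.
  At A: go left to W.
    W is a leaf — visit W.
  Visit A.
  At A: no right child.
Full in-order sequence: Y, D, L, Z, F, C, G, R, M, V, B, W, A.

1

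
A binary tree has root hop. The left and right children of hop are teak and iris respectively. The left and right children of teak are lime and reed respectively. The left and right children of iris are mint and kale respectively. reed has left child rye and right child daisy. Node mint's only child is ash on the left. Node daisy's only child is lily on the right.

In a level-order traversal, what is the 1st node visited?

hop

Level-order visits nodes level by level from the root, left to right within each level.
Level 0: hop
Level 1: teak, iris
Level 2: lime, reed, mint, kale
Level 3: rye, daisy, ash
Level 4: lily
Full level-order sequence: hop, teak, iris, lime, reed, mint, kale, rye, daisy, ash, lily.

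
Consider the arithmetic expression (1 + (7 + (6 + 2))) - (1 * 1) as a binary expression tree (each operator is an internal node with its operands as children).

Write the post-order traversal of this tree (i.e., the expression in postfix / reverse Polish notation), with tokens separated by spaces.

1 7 6 2 + + + 1 1 * -

Post-order on an expression tree gives postfix notation: for each operator, emit left operand, right operand, then the operator.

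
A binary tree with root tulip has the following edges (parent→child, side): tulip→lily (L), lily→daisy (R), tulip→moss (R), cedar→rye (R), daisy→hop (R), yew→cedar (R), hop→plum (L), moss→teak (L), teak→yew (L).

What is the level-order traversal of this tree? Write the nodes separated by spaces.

tulip lily moss daisy teak hop yew plum cedar rye

Level-order visits nodes level by level from the root, left to right within each level.
Level 0: tulip
Level 1: lily, moss
Level 2: daisy, teak
Level 3: hop, yew
Level 4: plum, cedar
Level 5: rye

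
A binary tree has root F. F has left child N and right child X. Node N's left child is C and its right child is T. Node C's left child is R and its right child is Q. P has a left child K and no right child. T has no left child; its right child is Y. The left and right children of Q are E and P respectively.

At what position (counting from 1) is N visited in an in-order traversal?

In-order visits the left subtree, then the node, then the right subtree.
At F: go left to N.
  At N: go left to C.
    At C: go left to R.
      R is a leaf — visit R.
    Visit C.
    At C: go right to Q.
      At Q: go left to E.
        E is a leaf — visit E.
      Visit Q.
      At Q: go right to P.
        At P: go left to K.
          K is a leaf — visit K.
        Visit P.
        At P: no right child.
  Visit N.
  At N: go right to T.
    At T: no left child.
    Visit T.
    At T: go right to Y.
      Y is a leaf — visit Y.
Visit F.
At F: go right to X.
  X is a leaf — visit X.
Full in-order sequence: R, C, E, Q, K, P, N, T, Y, F, X.

7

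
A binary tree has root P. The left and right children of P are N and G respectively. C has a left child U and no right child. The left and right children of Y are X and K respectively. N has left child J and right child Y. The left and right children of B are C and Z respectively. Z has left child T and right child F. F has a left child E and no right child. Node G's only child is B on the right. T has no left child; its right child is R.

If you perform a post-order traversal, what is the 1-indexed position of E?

Post-order visits the left subtree, then the right subtree, then the node.
At P: go left to N.
  At N: go left to J.
    J is a leaf — visit J.
  At N: go right to Y.
    At Y: go left to X.
      X is a leaf — visit X.
    At Y: go right to K.
      K is a leaf — visit K.
    Visit Y.
  Visit N.
At P: go right to G.
  At G: no left child.
  At G: go right to B.
    At B: go left to C.
      At C: go left to U.
        U is a leaf — visit U.
      At C: no right child.
      Visit C.
    At B: go right to Z.
      At Z: go left to T.
        At T: no left child.
        At T: go right to R.
          R is a leaf — visit R.
        Visit T.
      At Z: go right to F.
        At F: go left to E.
          E is a leaf — visit E.
        At F: no right child.
        Visit F.
      Visit Z.
    Visit B.
  Visit G.
Visit P.
Full post-order sequence: J, X, K, Y, N, U, C, R, T, E, F, Z, B, G, P.

10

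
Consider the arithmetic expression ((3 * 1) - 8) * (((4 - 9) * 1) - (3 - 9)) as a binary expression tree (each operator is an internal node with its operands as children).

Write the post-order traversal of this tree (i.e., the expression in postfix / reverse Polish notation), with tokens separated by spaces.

Post-order on an expression tree gives postfix notation: for each operator, emit left operand, right operand, then the operator.

3 1 * 8 - 4 9 - 1 * 3 9 - - *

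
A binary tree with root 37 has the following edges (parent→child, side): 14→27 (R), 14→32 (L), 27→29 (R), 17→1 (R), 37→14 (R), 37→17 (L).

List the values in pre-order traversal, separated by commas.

37, 17, 1, 14, 32, 27, 29

Pre-order visits the node, then its left subtree, then its right subtree.
Visit 37.
At 37: go left to 17.
  Visit 17.
  At 17: no left child.
  At 17: go right to 1.
    1 is a leaf — visit 1.
At 37: go right to 14.
  Visit 14.
  At 14: go left to 32.
    32 is a leaf — visit 32.
  At 14: go right to 27.
    Visit 27.
    At 27: no left child.
    At 27: go right to 29.
      29 is a leaf — visit 29.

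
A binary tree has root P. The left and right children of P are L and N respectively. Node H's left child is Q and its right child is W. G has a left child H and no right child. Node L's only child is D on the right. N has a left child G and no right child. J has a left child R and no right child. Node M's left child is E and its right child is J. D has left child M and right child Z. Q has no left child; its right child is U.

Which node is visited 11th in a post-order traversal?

H

Post-order visits the left subtree, then the right subtree, then the node.
At P: go left to L.
  At L: no left child.
  At L: go right to D.
    At D: go left to M.
      At M: go left to E.
        E is a leaf — visit E.
      At M: go right to J.
        At J: go left to R.
          R is a leaf — visit R.
        At J: no right child.
        Visit J.
      Visit M.
    At D: go right to Z.
      Z is a leaf — visit Z.
    Visit D.
  Visit L.
At P: go right to N.
  At N: go left to G.
    At G: go left to H.
      At H: go left to Q.
        At Q: no left child.
        At Q: go right to U.
          U is a leaf — visit U.
        Visit Q.
      At H: go right to W.
        W is a leaf — visit W.
      Visit H.
    At G: no right child.
    Visit G.
  At N: no right child.
  Visit N.
Visit P.
Full post-order sequence: E, R, J, M, Z, D, L, U, Q, W, H, G, N, P.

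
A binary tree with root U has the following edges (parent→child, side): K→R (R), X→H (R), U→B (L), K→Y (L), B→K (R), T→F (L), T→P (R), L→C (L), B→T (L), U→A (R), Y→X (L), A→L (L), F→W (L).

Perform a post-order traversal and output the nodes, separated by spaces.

W F P T H X Y R K B C L A U

Post-order visits the left subtree, then the right subtree, then the node.
At U: go left to B.
  At B: go left to T.
    At T: go left to F.
      At F: go left to W.
        W is a leaf — visit W.
      At F: no right child.
      Visit F.
    At T: go right to P.
      P is a leaf — visit P.
    Visit T.
  At B: go right to K.
    At K: go left to Y.
      At Y: go left to X.
        At X: no left child.
        At X: go right to H.
          H is a leaf — visit H.
        Visit X.
      At Y: no right child.
      Visit Y.
    At K: go right to R.
      R is a leaf — visit R.
    Visit K.
  Visit B.
At U: go right to A.
  At A: go left to L.
    At L: go left to C.
      C is a leaf — visit C.
    At L: no right child.
    Visit L.
  At A: no right child.
  Visit A.
Visit U.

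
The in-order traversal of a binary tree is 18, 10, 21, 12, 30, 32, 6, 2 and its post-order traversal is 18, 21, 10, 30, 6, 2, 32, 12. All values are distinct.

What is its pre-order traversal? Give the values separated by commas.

The last element of post-order is the root; it splits in-order into left and right subtrees.
Root 12: left subtree has 3 nodes {18, 10, 21}, right has 4 {30, 32, 6, 2}.
  Root 10: left subtree has 1 node {18}, right has 1 {21}.
  Root 32: left subtree has 1 node {30}, right has 2 {6, 2}.
    Root 2: left subtree has 1 node {6}, right has 0 { }.

12, 10, 18, 21, 32, 30, 2, 6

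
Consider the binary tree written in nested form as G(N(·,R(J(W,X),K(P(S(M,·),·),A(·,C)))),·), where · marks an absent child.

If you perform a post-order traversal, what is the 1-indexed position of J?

Post-order visits the left subtree, then the right subtree, then the node.
At G: go left to N.
  At N: no left child.
  At N: go right to R.
    At R: go left to J.
      At J: go left to W.
        W is a leaf — visit W.
      At J: go right to X.
        X is a leaf — visit X.
      Visit J.
    At R: go right to K.
      At K: go left to P.
        At P: go left to S.
          At S: go left to M.
            M is a leaf — visit M.
          At S: no right child.
          Visit S.
        At P: no right child.
        Visit P.
      At K: go right to A.
        At A: no left child.
        At A: go right to C.
          C is a leaf — visit C.
        Visit A.
      Visit K.
    Visit R.
  Visit N.
At G: no right child.
Visit G.
Full post-order sequence: W, X, J, M, S, P, C, A, K, R, N, G.

3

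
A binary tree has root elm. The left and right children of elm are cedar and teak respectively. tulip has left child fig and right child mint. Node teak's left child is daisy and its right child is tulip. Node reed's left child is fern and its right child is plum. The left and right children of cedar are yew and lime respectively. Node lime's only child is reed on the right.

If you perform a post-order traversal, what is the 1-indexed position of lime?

Post-order visits the left subtree, then the right subtree, then the node.
At elm: go left to cedar.
  At cedar: go left to yew.
    yew is a leaf — visit yew.
  At cedar: go right to lime.
    At lime: no left child.
    At lime: go right to reed.
      At reed: go left to fern.
        fern is a leaf — visit fern.
      At reed: go right to plum.
        plum is a leaf — visit plum.
      Visit reed.
    Visit lime.
  Visit cedar.
At elm: go right to teak.
  At teak: go left to daisy.
    daisy is a leaf — visit daisy.
  At teak: go right to tulip.
    At tulip: go left to fig.
      fig is a leaf — visit fig.
    At tulip: go right to mint.
      mint is a leaf — visit mint.
    Visit tulip.
  Visit teak.
Visit elm.
Full post-order sequence: yew, fern, plum, reed, lime, cedar, daisy, fig, mint, tulip, teak, elm.

5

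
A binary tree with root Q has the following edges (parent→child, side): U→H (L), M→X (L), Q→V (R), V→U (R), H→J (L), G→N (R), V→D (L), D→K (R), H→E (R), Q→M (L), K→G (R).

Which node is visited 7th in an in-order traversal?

In-order visits the left subtree, then the node, then the right subtree.
At Q: go left to M.
  At M: go left to X.
    X is a leaf — visit X.
  Visit M.
  At M: no right child.
Visit Q.
At Q: go right to V.
  At V: go left to D.
    At D: no left child.
    Visit D.
    At D: go right to K.
      At K: no left child.
      Visit K.
      At K: go right to G.
        At G: no left child.
        Visit G.
        At G: go right to N.
          N is a leaf — visit N.
  Visit V.
  At V: go right to U.
    At U: go left to H.
      At H: go left to J.
        J is a leaf — visit J.
      Visit H.
      At H: go right to E.
        E is a leaf — visit E.
    Visit U.
    At U: no right child.
Full in-order sequence: X, M, Q, D, K, G, N, V, J, H, E, U.

N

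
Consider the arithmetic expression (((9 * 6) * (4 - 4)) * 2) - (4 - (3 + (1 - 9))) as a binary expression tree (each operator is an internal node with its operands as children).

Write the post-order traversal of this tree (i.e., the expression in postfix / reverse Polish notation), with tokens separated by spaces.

9 6 * 4 4 - * 2 * 4 3 1 9 - + - -

Post-order on an expression tree gives postfix notation: for each operator, emit left operand, right operand, then the operator.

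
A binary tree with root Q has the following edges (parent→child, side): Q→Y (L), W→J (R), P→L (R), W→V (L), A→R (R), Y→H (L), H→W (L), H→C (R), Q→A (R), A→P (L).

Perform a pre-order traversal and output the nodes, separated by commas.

Pre-order visits the node, then its left subtree, then its right subtree.
Visit Q.
At Q: go left to Y.
  Visit Y.
  At Y: go left to H.
    Visit H.
    At H: go left to W.
      Visit W.
      At W: go left to V.
        V is a leaf — visit V.
      At W: go right to J.
        J is a leaf — visit J.
    At H: go right to C.
      C is a leaf — visit C.
  At Y: no right child.
At Q: go right to A.
  Visit A.
  At A: go left to P.
    Visit P.
    At P: no left child.
    At P: go right to L.
      L is a leaf — visit L.
  At A: go right to R.
    R is a leaf — visit R.

Q, Y, H, W, V, J, C, A, P, L, R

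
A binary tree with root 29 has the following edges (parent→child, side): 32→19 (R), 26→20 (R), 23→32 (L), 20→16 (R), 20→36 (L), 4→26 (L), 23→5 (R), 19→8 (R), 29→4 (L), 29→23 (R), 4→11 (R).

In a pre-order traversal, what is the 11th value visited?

8

Pre-order visits the node, then its left subtree, then its right subtree.
Visit 29.
At 29: go left to 4.
  Visit 4.
  At 4: go left to 26.
    Visit 26.
    At 26: no left child.
    At 26: go right to 20.
      Visit 20.
      At 20: go left to 36.
        36 is a leaf — visit 36.
      At 20: go right to 16.
        16 is a leaf — visit 16.
  At 4: go right to 11.
    11 is a leaf — visit 11.
At 29: go right to 23.
  Visit 23.
  At 23: go left to 32.
    Visit 32.
    At 32: no left child.
    At 32: go right to 19.
      Visit 19.
      At 19: no left child.
      At 19: go right to 8.
        8 is a leaf — visit 8.
  At 23: go right to 5.
    5 is a leaf — visit 5.
Full pre-order sequence: 29, 4, 26, 20, 36, 16, 11, 23, 32, 19, 8, 5.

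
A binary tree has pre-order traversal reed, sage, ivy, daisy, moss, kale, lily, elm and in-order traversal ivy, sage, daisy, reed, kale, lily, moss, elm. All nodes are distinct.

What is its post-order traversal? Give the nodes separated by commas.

ivy, daisy, sage, lily, kale, elm, moss, reed

The first element of pre-order is the root; it splits in-order into left and right subtrees.
Root reed: left subtree has 3 nodes {ivy, sage, daisy}, right has 4 {kale, lily, moss, elm}.
  Root sage: left subtree has 1 node {ivy}, right has 1 {daisy}.
  Root moss: left subtree has 2 nodes {kale, lily}, right has 1 {elm}.
    Root kale: left subtree has 0 nodes { }, right has 1 {lily}.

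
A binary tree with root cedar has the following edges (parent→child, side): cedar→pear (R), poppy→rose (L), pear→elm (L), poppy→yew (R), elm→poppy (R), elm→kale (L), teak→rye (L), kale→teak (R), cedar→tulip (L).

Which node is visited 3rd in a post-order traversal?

teak

Post-order visits the left subtree, then the right subtree, then the node.
At cedar: go left to tulip.
  tulip is a leaf — visit tulip.
At cedar: go right to pear.
  At pear: go left to elm.
    At elm: go left to kale.
      At kale: no left child.
      At kale: go right to teak.
        At teak: go left to rye.
          rye is a leaf — visit rye.
        At teak: no right child.
        Visit teak.
      Visit kale.
    At elm: go right to poppy.
      At poppy: go left to rose.
        rose is a leaf — visit rose.
      At poppy: go right to yew.
        yew is a leaf — visit yew.
      Visit poppy.
    Visit elm.
  At pear: no right child.
  Visit pear.
Visit cedar.
Full post-order sequence: tulip, rye, teak, kale, rose, yew, poppy, elm, pear, cedar.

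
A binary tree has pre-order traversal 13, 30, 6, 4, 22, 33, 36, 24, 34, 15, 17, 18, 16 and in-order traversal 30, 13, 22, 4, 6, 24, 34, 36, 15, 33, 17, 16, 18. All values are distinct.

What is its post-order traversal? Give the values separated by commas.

The first element of pre-order is the root; it splits in-order into left and right subtrees.
Root 13: left subtree has 1 node {30}, right has 11 {22, 4, 6, 24, 34, 36, 15, 33, 17, 16, 18}.
  Root 6: left subtree has 2 nodes {22, 4}, right has 8 {24, 34, 36, 15, 33, 17, 16, 18}.
    Root 4: left subtree has 1 node {22}, right has 0 { }.
    Root 33: left subtree has 4 nodes {24, 34, 36, 15}, right has 3 {17, 16, 18}.
      Root 36: left subtree has 2 nodes {24, 34}, right has 1 {15}.
        Root 24: left subtree has 0 nodes { }, right has 1 {34}.
      Root 17: left subtree has 0 nodes { }, right has 2 {16, 18}.
        Root 18: left subtree has 1 node {16}, right has 0 { }.

30, 22, 4, 34, 24, 15, 36, 16, 18, 17, 33, 6, 13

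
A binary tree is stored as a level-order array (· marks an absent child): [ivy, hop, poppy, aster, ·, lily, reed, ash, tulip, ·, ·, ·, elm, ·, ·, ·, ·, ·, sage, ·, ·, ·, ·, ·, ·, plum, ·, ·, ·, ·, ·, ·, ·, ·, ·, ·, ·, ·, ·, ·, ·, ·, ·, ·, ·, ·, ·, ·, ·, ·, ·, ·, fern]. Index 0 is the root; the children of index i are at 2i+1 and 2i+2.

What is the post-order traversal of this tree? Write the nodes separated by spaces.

Post-order visits the left subtree, then the right subtree, then the node.
At ivy: go left to hop.
  At hop: go left to aster.
    At aster: go left to ash.
      ash is a leaf — visit ash.
    At aster: go right to tulip.
      At tulip: no left child.
      At tulip: go right to sage.
        sage is a leaf — visit sage.
      Visit tulip.
    Visit aster.
  At hop: no right child.
  Visit hop.
At ivy: go right to poppy.
  At poppy: go left to lily.
    At lily: no left child.
    At lily: go right to elm.
      At elm: go left to plum.
        At plum: no left child.
        At plum: go right to fern.
          fern is a leaf — visit fern.
        Visit plum.
      At elm: no right child.
      Visit elm.
    Visit lily.
  At poppy: go right to reed.
    reed is a leaf — visit reed.
  Visit poppy.
Visit ivy.

ash sage tulip aster hop fern plum elm lily reed poppy ivy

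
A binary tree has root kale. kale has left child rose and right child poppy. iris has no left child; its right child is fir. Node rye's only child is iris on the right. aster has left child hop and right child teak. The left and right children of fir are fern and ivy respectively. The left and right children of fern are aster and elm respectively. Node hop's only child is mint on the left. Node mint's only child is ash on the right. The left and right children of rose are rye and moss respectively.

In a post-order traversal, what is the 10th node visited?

Post-order visits the left subtree, then the right subtree, then the node.
At kale: go left to rose.
  At rose: go left to rye.
    At rye: no left child.
    At rye: go right to iris.
      At iris: no left child.
      At iris: go right to fir.
        At fir: go left to fern.
          At fern: go left to aster.
            At aster: go left to hop.
              At hop: go left to mint.
                At mint: no left child.
                At mint: go right to ash.
                  ash is a leaf — visit ash.
                Visit mint.
              At hop: no right child.
              Visit hop.
            At aster: go right to teak.
              teak is a leaf — visit teak.
            Visit aster.
          At fern: go right to elm.
            elm is a leaf — visit elm.
          Visit fern.
        At fir: go right to ivy.
          ivy is a leaf — visit ivy.
        Visit fir.
      Visit iris.
    Visit rye.
  At rose: go right to moss.
    moss is a leaf — visit moss.
  Visit rose.
At kale: go right to poppy.
  poppy is a leaf — visit poppy.
Visit kale.
Full post-order sequence: ash, mint, hop, teak, aster, elm, fern, ivy, fir, iris, rye, moss, rose, poppy, kale.

iris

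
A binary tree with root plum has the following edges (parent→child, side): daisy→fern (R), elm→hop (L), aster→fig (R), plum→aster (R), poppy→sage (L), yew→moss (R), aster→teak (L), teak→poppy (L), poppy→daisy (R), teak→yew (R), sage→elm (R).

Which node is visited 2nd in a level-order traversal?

aster

Level-order visits nodes level by level from the root, left to right within each level.
Level 0: plum
Level 1: aster
Level 2: teak, fig
Level 3: poppy, yew
Level 4: sage, daisy, moss
Level 5: elm, fern
Level 6: hop
Full level-order sequence: plum, aster, teak, fig, poppy, yew, sage, daisy, moss, elm, fern, hop.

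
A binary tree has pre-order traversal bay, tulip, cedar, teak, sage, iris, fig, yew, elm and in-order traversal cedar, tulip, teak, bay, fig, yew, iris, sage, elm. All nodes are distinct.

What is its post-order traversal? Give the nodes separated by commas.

cedar, teak, tulip, yew, fig, iris, elm, sage, bay

The first element of pre-order is the root; it splits in-order into left and right subtrees.
Root bay: left subtree has 3 nodes {cedar, tulip, teak}, right has 5 {fig, yew, iris, sage, elm}.
  Root tulip: left subtree has 1 node {cedar}, right has 1 {teak}.
  Root sage: left subtree has 3 nodes {fig, yew, iris}, right has 1 {elm}.
    Root iris: left subtree has 2 nodes {fig, yew}, right has 0 { }.
      Root fig: left subtree has 0 nodes { }, right has 1 {yew}.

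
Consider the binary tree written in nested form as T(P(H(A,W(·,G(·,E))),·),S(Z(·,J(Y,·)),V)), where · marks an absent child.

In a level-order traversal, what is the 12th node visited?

E

Level-order visits nodes level by level from the root, left to right within each level.
Level 0: T
Level 1: P, S
Level 2: H, Z, V
Level 3: A, W, J
Level 4: G, Y
Level 5: E
Full level-order sequence: T, P, S, H, Z, V, A, W, J, G, Y, E.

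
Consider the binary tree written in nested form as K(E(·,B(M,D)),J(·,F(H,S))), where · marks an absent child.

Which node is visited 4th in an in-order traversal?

D

In-order visits the left subtree, then the node, then the right subtree.
At K: go left to E.
  At E: no left child.
  Visit E.
  At E: go right to B.
    At B: go left to M.
      M is a leaf — visit M.
    Visit B.
    At B: go right to D.
      D is a leaf — visit D.
Visit K.
At K: go right to J.
  At J: no left child.
  Visit J.
  At J: go right to F.
    At F: go left to H.
      H is a leaf — visit H.
    Visit F.
    At F: go right to S.
      S is a leaf — visit S.
Full in-order sequence: E, M, B, D, K, J, H, F, S.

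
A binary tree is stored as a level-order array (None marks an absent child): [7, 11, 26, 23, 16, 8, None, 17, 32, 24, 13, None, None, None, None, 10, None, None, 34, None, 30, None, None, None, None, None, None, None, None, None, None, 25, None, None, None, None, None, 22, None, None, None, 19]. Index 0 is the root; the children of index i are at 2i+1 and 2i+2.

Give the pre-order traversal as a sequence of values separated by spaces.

Pre-order visits the node, then its left subtree, then its right subtree.
Visit 7.
At 7: go left to 11.
  Visit 11.
  At 11: go left to 23.
    Visit 23.
    At 23: go left to 17.
      Visit 17.
      At 17: go left to 10.
        Visit 10.
        At 10: go left to 25.
          25 is a leaf — visit 25.
        At 10: no right child.
      At 17: no right child.
    At 23: go right to 32.
      Visit 32.
      At 32: no left child.
      At 32: go right to 34.
        Visit 34.
        At 34: go left to 22.
          22 is a leaf — visit 22.
        At 34: no right child.
  At 11: go right to 16.
    Visit 16.
    At 16: go left to 24.
      Visit 24.
      At 24: no left child.
      At 24: go right to 30.
        Visit 30.
        At 30: go left to 19.
          19 is a leaf — visit 19.
        At 30: no right child.
    At 16: go right to 13.
      13 is a leaf — visit 13.
At 7: go right to 26.
  Visit 26.
  At 26: go left to 8.
    8 is a leaf — visit 8.
  At 26: no right child.

7 11 23 17 10 25 32 34 22 16 24 30 19 13 26 8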